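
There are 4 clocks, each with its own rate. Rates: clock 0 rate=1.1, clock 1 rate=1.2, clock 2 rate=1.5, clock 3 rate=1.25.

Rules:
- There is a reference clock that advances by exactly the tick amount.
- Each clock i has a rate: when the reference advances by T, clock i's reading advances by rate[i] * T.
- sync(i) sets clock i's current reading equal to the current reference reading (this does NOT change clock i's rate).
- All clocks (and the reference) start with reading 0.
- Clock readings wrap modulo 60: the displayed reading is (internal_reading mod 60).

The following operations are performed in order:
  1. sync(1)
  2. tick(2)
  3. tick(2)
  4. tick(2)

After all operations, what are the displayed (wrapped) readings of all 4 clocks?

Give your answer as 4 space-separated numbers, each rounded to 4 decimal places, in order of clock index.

Answer: 6.6000 7.2000 9.0000 7.5000

Derivation:
After op 1 sync(1): ref=0.0000 raw=[0.0000 0.0000 0.0000 0.0000]
After op 2 tick(2): ref=2.0000 raw=[2.2000 2.4000 3.0000 2.5000]
After op 3 tick(2): ref=4.0000 raw=[4.4000 4.8000 6.0000 5.0000]
After op 4 tick(2): ref=6.0000 raw=[6.6000 7.2000 9.0000 7.5000]
Wrap final raw readings (mod 60): 6.6000 mod 60 = 6.6000; 7.2000 mod 60 = 7.2000; 9.0000 mod 60 = 9.0000; 7.5000 mod 60 = 7.5000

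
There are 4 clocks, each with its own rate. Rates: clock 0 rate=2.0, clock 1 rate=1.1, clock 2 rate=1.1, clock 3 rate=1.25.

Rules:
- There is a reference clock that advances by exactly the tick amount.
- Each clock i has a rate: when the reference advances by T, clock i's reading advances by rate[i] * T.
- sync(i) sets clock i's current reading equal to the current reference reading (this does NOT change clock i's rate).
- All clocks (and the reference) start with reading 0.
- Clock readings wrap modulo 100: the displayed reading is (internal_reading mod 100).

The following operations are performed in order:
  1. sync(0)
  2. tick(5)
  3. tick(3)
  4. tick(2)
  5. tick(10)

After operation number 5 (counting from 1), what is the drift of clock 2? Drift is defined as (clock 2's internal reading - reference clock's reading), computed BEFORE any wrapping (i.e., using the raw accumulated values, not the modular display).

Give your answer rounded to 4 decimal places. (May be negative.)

After op 1 sync(0): ref=0.0000 raw=[0.0000 0.0000 0.0000 0.0000]
After op 2 tick(5): ref=5.0000 raw=[10.0000 5.5000 5.5000 6.2500]
After op 3 tick(3): ref=8.0000 raw=[16.0000 8.8000 8.8000 10.0000]
After op 4 tick(2): ref=10.0000 raw=[20.0000 11.0000 11.0000 12.5000]
After op 5 tick(10): ref=20.0000 raw=[40.0000 22.0000 22.0000 25.0000]
Drift of clock 2 after op 5: 22.0000 - 20.0000 = 2.0000

Answer: 2.0000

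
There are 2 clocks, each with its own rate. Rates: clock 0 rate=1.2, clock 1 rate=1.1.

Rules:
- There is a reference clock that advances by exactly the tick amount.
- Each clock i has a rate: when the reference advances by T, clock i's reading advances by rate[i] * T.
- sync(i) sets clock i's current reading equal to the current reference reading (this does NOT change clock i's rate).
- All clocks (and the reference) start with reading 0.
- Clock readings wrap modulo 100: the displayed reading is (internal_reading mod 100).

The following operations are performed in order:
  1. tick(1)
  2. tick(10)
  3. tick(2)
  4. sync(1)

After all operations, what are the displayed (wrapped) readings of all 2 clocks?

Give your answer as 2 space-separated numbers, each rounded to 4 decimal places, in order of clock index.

Answer: 15.6000 13.0000

Derivation:
After op 1 tick(1): ref=1.0000 raw=[1.2000 1.1000]
After op 2 tick(10): ref=11.0000 raw=[13.2000 12.1000]
After op 3 tick(2): ref=13.0000 raw=[15.6000 14.3000]
After op 4 sync(1): ref=13.0000 raw=[15.6000 13.0000]
Wrap final raw readings (mod 100): 15.6000 mod 100 = 15.6000; 13.0000 mod 100 = 13.0000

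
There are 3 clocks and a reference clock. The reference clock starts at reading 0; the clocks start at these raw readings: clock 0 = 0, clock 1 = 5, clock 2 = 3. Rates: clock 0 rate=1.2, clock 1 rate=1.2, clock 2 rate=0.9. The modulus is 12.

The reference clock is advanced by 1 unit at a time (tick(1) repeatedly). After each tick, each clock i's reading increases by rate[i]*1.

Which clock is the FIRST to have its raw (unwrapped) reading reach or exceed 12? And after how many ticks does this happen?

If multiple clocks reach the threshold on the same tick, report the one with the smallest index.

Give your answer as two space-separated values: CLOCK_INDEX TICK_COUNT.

Answer: 1 6

Derivation:
clock 0: start=0, rate=1.2, needs 12-0 = 12; ticks = ceil(12/1.2) = ceil(10.0000) = 10; reading at tick 10 = 0 + 1.2*10 = 12.0000
clock 1: start=5, rate=1.2, needs 12-5 = 7; ticks = ceil(7/1.2) = ceil(5.8333) = 6; reading at tick 6 = 5 + 1.2*6 = 12.2000
clock 2: start=3, rate=0.9, needs 12-3 = 9; ticks = ceil(9/0.9) = ceil(10.0000) = 10; reading at tick 10 = 3 + 0.9*10 = 12.0000
Minimum tick count = 6; winners = [1]; smallest index = 1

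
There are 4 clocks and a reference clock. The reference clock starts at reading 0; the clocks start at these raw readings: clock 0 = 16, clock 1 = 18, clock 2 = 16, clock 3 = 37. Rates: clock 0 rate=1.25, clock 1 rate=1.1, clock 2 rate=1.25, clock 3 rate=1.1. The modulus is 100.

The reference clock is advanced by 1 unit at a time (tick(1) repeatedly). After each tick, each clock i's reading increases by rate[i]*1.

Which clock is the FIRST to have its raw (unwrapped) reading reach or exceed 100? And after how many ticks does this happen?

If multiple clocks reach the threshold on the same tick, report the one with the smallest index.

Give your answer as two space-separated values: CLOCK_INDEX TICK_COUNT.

Answer: 3 58

Derivation:
clock 0: start=16, rate=1.25, needs 100-16 = 84; ticks = ceil(84/1.25) = ceil(67.2000) = 68; reading at tick 68 = 16 + 1.25*68 = 101.0000
clock 1: start=18, rate=1.1, needs 100-18 = 82; ticks = ceil(82/1.1) = ceil(74.5455) = 75; reading at tick 75 = 18 + 1.1*75 = 100.5000
clock 2: start=16, rate=1.25, needs 100-16 = 84; ticks = ceil(84/1.25) = ceil(67.2000) = 68; reading at tick 68 = 16 + 1.25*68 = 101.0000
clock 3: start=37, rate=1.1, needs 100-37 = 63; ticks = ceil(63/1.1) = ceil(57.2727) = 58; reading at tick 58 = 37 + 1.1*58 = 100.8000
Minimum tick count = 58; winners = [3]; smallest index = 3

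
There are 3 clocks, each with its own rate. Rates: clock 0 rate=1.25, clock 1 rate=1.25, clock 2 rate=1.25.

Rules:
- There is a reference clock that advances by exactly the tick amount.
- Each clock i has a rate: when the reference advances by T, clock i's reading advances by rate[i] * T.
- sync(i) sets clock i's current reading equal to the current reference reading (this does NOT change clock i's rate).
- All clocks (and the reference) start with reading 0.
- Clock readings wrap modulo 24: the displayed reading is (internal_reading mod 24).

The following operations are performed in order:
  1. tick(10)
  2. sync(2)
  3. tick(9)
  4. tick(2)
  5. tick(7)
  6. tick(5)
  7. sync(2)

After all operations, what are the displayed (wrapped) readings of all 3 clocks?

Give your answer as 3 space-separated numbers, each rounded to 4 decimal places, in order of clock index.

Answer: 17.2500 17.2500 9.0000

Derivation:
After op 1 tick(10): ref=10.0000 raw=[12.5000 12.5000 12.5000]
After op 2 sync(2): ref=10.0000 raw=[12.5000 12.5000 10.0000]
After op 3 tick(9): ref=19.0000 raw=[23.7500 23.7500 21.2500]
After op 4 tick(2): ref=21.0000 raw=[26.2500 26.2500 23.7500]
After op 5 tick(7): ref=28.0000 raw=[35.0000 35.0000 32.5000]
After op 6 tick(5): ref=33.0000 raw=[41.2500 41.2500 38.7500]
After op 7 sync(2): ref=33.0000 raw=[41.2500 41.2500 33.0000]
Wrap final raw readings (mod 24): 41.2500 mod 24 = 17.2500; 41.2500 mod 24 = 17.2500; 33.0000 mod 24 = 9.0000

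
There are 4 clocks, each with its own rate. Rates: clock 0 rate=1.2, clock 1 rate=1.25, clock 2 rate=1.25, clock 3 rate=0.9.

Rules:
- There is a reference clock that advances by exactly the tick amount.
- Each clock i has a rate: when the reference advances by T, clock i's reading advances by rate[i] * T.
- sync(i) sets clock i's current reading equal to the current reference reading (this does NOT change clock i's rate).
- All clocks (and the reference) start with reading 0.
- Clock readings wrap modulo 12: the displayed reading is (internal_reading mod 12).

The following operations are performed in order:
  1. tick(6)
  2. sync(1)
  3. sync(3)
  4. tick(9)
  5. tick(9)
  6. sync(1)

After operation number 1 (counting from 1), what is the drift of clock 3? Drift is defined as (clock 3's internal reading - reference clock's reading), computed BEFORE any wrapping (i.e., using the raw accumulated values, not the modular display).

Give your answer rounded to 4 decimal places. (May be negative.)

Answer: -0.6000

Derivation:
After op 1 tick(6): ref=6.0000 raw=[7.2000 7.5000 7.5000 5.4000]
Drift of clock 3 after op 1: 5.4000 - 6.0000 = -0.6000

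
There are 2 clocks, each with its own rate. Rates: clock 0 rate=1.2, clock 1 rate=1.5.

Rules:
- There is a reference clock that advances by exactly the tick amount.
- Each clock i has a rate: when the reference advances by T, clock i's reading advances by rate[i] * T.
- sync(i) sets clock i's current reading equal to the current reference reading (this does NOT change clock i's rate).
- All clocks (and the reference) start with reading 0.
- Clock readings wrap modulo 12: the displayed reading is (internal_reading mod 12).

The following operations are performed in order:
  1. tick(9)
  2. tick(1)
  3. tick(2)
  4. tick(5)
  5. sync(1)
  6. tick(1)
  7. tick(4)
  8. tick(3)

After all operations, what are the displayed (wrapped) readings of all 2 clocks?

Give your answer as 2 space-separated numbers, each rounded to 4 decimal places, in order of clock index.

After op 1 tick(9): ref=9.0000 raw=[10.8000 13.5000]
After op 2 tick(1): ref=10.0000 raw=[12.0000 15.0000]
After op 3 tick(2): ref=12.0000 raw=[14.4000 18.0000]
After op 4 tick(5): ref=17.0000 raw=[20.4000 25.5000]
After op 5 sync(1): ref=17.0000 raw=[20.4000 17.0000]
After op 6 tick(1): ref=18.0000 raw=[21.6000 18.5000]
After op 7 tick(4): ref=22.0000 raw=[26.4000 24.5000]
After op 8 tick(3): ref=25.0000 raw=[30.0000 29.0000]
Wrap final raw readings (mod 12): 30.0000 mod 12 = 6.0000; 29.0000 mod 12 = 5.0000

Answer: 6.0000 5.0000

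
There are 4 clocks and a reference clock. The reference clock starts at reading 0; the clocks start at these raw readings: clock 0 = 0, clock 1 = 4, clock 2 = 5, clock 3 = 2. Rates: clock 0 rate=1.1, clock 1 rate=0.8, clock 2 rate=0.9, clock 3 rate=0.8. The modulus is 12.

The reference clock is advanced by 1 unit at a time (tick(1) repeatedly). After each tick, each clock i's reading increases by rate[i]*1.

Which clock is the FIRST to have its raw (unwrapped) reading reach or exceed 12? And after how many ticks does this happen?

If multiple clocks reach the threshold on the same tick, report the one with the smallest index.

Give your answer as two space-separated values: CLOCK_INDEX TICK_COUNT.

Answer: 2 8

Derivation:
clock 0: start=0, rate=1.1, needs 12-0 = 12; ticks = ceil(12/1.1) = ceil(10.9091) = 11; reading at tick 11 = 0 + 1.1*11 = 12.1000
clock 1: start=4, rate=0.8, needs 12-4 = 8; ticks = ceil(8/0.8) = ceil(10.0000) = 10; reading at tick 10 = 4 + 0.8*10 = 12.0000
clock 2: start=5, rate=0.9, needs 12-5 = 7; ticks = ceil(7/0.9) = ceil(7.7778) = 8; reading at tick 8 = 5 + 0.9*8 = 12.2000
clock 3: start=2, rate=0.8, needs 12-2 = 10; ticks = ceil(10/0.8) = ceil(12.5000) = 13; reading at tick 13 = 2 + 0.8*13 = 12.4000
Minimum tick count = 8; winners = [2]; smallest index = 2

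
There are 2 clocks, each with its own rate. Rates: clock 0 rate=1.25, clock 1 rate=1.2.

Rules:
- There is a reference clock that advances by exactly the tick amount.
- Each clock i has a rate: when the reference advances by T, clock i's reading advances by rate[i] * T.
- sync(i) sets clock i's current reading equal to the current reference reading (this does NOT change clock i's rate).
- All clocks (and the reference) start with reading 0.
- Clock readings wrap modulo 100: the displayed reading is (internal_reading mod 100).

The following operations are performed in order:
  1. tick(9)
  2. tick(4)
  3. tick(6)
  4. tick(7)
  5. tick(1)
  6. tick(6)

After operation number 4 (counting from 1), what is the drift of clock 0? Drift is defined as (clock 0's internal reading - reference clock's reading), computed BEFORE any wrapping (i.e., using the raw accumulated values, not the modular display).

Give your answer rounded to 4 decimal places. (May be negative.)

Answer: 6.5000

Derivation:
After op 1 tick(9): ref=9.0000 raw=[11.2500 10.8000]
After op 2 tick(4): ref=13.0000 raw=[16.2500 15.6000]
After op 3 tick(6): ref=19.0000 raw=[23.7500 22.8000]
After op 4 tick(7): ref=26.0000 raw=[32.5000 31.2000]
Drift of clock 0 after op 4: 32.5000 - 26.0000 = 6.5000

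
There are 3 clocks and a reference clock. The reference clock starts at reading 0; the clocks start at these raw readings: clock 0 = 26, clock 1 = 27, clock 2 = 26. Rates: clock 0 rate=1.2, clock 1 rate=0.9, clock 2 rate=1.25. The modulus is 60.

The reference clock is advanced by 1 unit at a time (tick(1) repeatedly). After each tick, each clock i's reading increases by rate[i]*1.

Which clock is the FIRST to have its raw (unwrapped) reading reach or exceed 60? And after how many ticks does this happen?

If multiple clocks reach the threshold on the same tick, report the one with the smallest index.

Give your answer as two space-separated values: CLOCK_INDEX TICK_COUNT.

clock 0: start=26, rate=1.2, needs 60-26 = 34; ticks = ceil(34/1.2) = ceil(28.3333) = 29; reading at tick 29 = 26 + 1.2*29 = 60.8000
clock 1: start=27, rate=0.9, needs 60-27 = 33; ticks = ceil(33/0.9) = ceil(36.6667) = 37; reading at tick 37 = 27 + 0.9*37 = 60.3000
clock 2: start=26, rate=1.25, needs 60-26 = 34; ticks = ceil(34/1.25) = ceil(27.2000) = 28; reading at tick 28 = 26 + 1.25*28 = 61.0000
Minimum tick count = 28; winners = [2]; smallest index = 2

Answer: 2 28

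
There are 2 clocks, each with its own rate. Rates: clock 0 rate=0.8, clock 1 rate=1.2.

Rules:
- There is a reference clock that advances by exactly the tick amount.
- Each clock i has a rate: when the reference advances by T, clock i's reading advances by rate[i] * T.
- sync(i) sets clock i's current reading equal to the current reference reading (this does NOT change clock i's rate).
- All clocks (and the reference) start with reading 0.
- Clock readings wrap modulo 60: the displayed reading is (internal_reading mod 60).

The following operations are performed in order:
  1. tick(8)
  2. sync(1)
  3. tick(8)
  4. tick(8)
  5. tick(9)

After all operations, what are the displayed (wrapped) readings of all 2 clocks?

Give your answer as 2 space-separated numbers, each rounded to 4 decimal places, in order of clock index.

Answer: 26.4000 38.0000

Derivation:
After op 1 tick(8): ref=8.0000 raw=[6.4000 9.6000]
After op 2 sync(1): ref=8.0000 raw=[6.4000 8.0000]
After op 3 tick(8): ref=16.0000 raw=[12.8000 17.6000]
After op 4 tick(8): ref=24.0000 raw=[19.2000 27.2000]
After op 5 tick(9): ref=33.0000 raw=[26.4000 38.0000]
Wrap final raw readings (mod 60): 26.4000 mod 60 = 26.4000; 38.0000 mod 60 = 38.0000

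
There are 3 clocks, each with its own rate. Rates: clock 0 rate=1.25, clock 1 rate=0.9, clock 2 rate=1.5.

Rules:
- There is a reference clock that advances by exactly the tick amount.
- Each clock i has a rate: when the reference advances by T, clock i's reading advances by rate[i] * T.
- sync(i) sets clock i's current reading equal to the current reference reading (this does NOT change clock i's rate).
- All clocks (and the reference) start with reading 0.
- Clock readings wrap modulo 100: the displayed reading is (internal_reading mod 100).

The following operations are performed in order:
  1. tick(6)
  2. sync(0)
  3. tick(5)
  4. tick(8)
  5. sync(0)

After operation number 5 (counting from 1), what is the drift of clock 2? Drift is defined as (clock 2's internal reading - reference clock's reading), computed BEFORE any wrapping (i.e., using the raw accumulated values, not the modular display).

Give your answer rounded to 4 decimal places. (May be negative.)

After op 1 tick(6): ref=6.0000 raw=[7.5000 5.4000 9.0000]
After op 2 sync(0): ref=6.0000 raw=[6.0000 5.4000 9.0000]
After op 3 tick(5): ref=11.0000 raw=[12.2500 9.9000 16.5000]
After op 4 tick(8): ref=19.0000 raw=[22.2500 17.1000 28.5000]
After op 5 sync(0): ref=19.0000 raw=[19.0000 17.1000 28.5000]
Drift of clock 2 after op 5: 28.5000 - 19.0000 = 9.5000

Answer: 9.5000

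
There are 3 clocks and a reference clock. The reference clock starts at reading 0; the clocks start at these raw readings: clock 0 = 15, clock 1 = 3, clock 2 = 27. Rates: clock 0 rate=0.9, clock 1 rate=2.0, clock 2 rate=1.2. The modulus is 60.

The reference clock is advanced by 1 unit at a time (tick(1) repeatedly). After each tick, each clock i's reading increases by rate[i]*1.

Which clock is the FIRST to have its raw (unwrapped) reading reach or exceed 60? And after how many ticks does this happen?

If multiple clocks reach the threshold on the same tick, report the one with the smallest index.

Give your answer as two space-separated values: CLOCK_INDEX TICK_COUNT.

clock 0: start=15, rate=0.9, needs 60-15 = 45; ticks = ceil(45/0.9) = ceil(50.0000) = 50; reading at tick 50 = 15 + 0.9*50 = 60.0000
clock 1: start=3, rate=2.0, needs 60-3 = 57; ticks = ceil(57/2.0) = ceil(28.5000) = 29; reading at tick 29 = 3 + 2.0*29 = 61.0000
clock 2: start=27, rate=1.2, needs 60-27 = 33; ticks = ceil(33/1.2) = ceil(27.5000) = 28; reading at tick 28 = 27 + 1.2*28 = 60.6000
Minimum tick count = 28; winners = [2]; smallest index = 2

Answer: 2 28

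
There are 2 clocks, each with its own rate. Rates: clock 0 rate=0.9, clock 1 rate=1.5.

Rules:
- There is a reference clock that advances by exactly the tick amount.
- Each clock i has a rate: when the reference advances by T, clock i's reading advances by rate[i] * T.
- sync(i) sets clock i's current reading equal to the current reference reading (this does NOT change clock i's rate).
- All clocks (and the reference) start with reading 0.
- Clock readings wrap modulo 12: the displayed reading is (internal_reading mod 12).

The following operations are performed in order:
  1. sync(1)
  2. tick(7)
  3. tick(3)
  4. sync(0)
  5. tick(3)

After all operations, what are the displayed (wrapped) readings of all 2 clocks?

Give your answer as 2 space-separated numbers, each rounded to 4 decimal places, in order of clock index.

After op 1 sync(1): ref=0.0000 raw=[0.0000 0.0000]
After op 2 tick(7): ref=7.0000 raw=[6.3000 10.5000]
After op 3 tick(3): ref=10.0000 raw=[9.0000 15.0000]
After op 4 sync(0): ref=10.0000 raw=[10.0000 15.0000]
After op 5 tick(3): ref=13.0000 raw=[12.7000 19.5000]
Wrap final raw readings (mod 12): 12.7000 mod 12 = 0.7000; 19.5000 mod 12 = 7.5000

Answer: 0.7000 7.5000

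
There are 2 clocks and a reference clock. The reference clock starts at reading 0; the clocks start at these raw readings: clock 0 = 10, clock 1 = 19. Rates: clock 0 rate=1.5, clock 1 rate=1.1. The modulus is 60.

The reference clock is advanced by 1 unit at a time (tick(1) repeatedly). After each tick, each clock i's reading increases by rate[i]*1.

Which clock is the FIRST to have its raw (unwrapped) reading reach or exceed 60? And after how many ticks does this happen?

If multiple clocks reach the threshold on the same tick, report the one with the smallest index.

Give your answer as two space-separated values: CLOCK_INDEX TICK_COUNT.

Answer: 0 34

Derivation:
clock 0: start=10, rate=1.5, needs 60-10 = 50; ticks = ceil(50/1.5) = ceil(33.3333) = 34; reading at tick 34 = 10 + 1.5*34 = 61.0000
clock 1: start=19, rate=1.1, needs 60-19 = 41; ticks = ceil(41/1.1) = ceil(37.2727) = 38; reading at tick 38 = 19 + 1.1*38 = 60.8000
Minimum tick count = 34; winners = [0]; smallest index = 0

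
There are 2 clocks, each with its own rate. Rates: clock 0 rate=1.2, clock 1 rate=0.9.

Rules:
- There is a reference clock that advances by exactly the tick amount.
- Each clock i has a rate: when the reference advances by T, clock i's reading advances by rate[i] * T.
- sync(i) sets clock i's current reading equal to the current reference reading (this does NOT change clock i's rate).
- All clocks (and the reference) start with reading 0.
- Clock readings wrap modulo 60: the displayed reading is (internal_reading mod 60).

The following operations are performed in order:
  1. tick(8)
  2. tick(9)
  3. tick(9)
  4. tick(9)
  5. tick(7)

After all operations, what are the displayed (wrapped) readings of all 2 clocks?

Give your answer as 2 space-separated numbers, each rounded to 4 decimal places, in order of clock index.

Answer: 50.4000 37.8000

Derivation:
After op 1 tick(8): ref=8.0000 raw=[9.6000 7.2000]
After op 2 tick(9): ref=17.0000 raw=[20.4000 15.3000]
After op 3 tick(9): ref=26.0000 raw=[31.2000 23.4000]
After op 4 tick(9): ref=35.0000 raw=[42.0000 31.5000]
After op 5 tick(7): ref=42.0000 raw=[50.4000 37.8000]
Wrap final raw readings (mod 60): 50.4000 mod 60 = 50.4000; 37.8000 mod 60 = 37.8000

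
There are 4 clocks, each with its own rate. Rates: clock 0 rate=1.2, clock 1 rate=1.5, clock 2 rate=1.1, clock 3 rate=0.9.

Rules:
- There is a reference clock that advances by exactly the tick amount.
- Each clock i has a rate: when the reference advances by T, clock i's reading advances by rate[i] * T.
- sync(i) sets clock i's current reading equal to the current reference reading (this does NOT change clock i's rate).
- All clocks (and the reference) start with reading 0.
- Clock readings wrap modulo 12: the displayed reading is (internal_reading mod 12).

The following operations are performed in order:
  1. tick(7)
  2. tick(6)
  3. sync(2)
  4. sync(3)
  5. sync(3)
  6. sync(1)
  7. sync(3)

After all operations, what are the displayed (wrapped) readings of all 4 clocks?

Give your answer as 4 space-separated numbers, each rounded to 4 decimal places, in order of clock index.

After op 1 tick(7): ref=7.0000 raw=[8.4000 10.5000 7.7000 6.3000]
After op 2 tick(6): ref=13.0000 raw=[15.6000 19.5000 14.3000 11.7000]
After op 3 sync(2): ref=13.0000 raw=[15.6000 19.5000 13.0000 11.7000]
After op 4 sync(3): ref=13.0000 raw=[15.6000 19.5000 13.0000 13.0000]
After op 5 sync(3): ref=13.0000 raw=[15.6000 19.5000 13.0000 13.0000]
After op 6 sync(1): ref=13.0000 raw=[15.6000 13.0000 13.0000 13.0000]
After op 7 sync(3): ref=13.0000 raw=[15.6000 13.0000 13.0000 13.0000]
Wrap final raw readings (mod 12): 15.6000 mod 12 = 3.6000; 13.0000 mod 12 = 1.0000; 13.0000 mod 12 = 1.0000; 13.0000 mod 12 = 1.0000

Answer: 3.6000 1.0000 1.0000 1.0000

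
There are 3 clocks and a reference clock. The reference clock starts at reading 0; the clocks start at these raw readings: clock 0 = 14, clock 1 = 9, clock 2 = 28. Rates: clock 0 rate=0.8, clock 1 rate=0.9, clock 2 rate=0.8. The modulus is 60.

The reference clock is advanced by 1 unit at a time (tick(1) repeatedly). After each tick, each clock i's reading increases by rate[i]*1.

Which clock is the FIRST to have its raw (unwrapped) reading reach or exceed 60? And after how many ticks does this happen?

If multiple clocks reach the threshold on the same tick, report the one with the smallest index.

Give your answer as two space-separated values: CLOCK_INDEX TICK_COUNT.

Answer: 2 40

Derivation:
clock 0: start=14, rate=0.8, needs 60-14 = 46; ticks = ceil(46/0.8) = ceil(57.5000) = 58; reading at tick 58 = 14 + 0.8*58 = 60.4000
clock 1: start=9, rate=0.9, needs 60-9 = 51; ticks = ceil(51/0.9) = ceil(56.6667) = 57; reading at tick 57 = 9 + 0.9*57 = 60.3000
clock 2: start=28, rate=0.8, needs 60-28 = 32; ticks = ceil(32/0.8) = ceil(40.0000) = 40; reading at tick 40 = 28 + 0.8*40 = 60.0000
Minimum tick count = 40; winners = [2]; smallest index = 2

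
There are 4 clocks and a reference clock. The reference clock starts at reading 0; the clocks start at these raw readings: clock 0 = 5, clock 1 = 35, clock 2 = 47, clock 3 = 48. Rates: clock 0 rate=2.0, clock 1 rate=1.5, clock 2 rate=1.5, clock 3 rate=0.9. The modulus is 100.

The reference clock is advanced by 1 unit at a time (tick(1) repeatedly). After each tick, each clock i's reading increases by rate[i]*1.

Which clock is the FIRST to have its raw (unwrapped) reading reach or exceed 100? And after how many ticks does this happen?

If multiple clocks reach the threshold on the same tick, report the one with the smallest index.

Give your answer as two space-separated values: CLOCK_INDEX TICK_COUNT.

clock 0: start=5, rate=2.0, needs 100-5 = 95; ticks = ceil(95/2.0) = ceil(47.5000) = 48; reading at tick 48 = 5 + 2.0*48 = 101.0000
clock 1: start=35, rate=1.5, needs 100-35 = 65; ticks = ceil(65/1.5) = ceil(43.3333) = 44; reading at tick 44 = 35 + 1.5*44 = 101.0000
clock 2: start=47, rate=1.5, needs 100-47 = 53; ticks = ceil(53/1.5) = ceil(35.3333) = 36; reading at tick 36 = 47 + 1.5*36 = 101.0000
clock 3: start=48, rate=0.9, needs 100-48 = 52; ticks = ceil(52/0.9) = ceil(57.7778) = 58; reading at tick 58 = 48 + 0.9*58 = 100.2000
Minimum tick count = 36; winners = [2]; smallest index = 2

Answer: 2 36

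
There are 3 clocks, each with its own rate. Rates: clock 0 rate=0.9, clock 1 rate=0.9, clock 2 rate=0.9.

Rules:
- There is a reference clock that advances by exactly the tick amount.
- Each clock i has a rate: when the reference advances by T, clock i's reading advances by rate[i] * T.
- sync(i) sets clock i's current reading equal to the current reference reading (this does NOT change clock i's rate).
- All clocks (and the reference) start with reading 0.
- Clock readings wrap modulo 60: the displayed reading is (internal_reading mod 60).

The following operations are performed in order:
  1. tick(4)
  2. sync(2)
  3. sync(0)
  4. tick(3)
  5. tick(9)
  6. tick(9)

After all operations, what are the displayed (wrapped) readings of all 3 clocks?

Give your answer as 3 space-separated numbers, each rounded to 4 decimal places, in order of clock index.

Answer: 22.9000 22.5000 22.9000

Derivation:
After op 1 tick(4): ref=4.0000 raw=[3.6000 3.6000 3.6000]
After op 2 sync(2): ref=4.0000 raw=[3.6000 3.6000 4.0000]
After op 3 sync(0): ref=4.0000 raw=[4.0000 3.6000 4.0000]
After op 4 tick(3): ref=7.0000 raw=[6.7000 6.3000 6.7000]
After op 5 tick(9): ref=16.0000 raw=[14.8000 14.4000 14.8000]
After op 6 tick(9): ref=25.0000 raw=[22.9000 22.5000 22.9000]
Wrap final raw readings (mod 60): 22.9000 mod 60 = 22.9000; 22.5000 mod 60 = 22.5000; 22.9000 mod 60 = 22.9000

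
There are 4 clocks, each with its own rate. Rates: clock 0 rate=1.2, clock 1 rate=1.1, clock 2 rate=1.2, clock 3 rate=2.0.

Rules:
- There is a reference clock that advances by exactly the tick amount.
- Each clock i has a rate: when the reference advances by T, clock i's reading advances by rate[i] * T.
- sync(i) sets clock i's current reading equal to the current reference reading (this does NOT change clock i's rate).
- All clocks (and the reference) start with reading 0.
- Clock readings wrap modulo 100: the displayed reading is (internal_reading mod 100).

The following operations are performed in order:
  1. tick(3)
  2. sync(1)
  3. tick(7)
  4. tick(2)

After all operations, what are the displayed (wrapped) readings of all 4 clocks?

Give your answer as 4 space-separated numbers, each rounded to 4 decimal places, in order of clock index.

Answer: 14.4000 12.9000 14.4000 24.0000

Derivation:
After op 1 tick(3): ref=3.0000 raw=[3.6000 3.3000 3.6000 6.0000]
After op 2 sync(1): ref=3.0000 raw=[3.6000 3.0000 3.6000 6.0000]
After op 3 tick(7): ref=10.0000 raw=[12.0000 10.7000 12.0000 20.0000]
After op 4 tick(2): ref=12.0000 raw=[14.4000 12.9000 14.4000 24.0000]
Wrap final raw readings (mod 100): 14.4000 mod 100 = 14.4000; 12.9000 mod 100 = 12.9000; 14.4000 mod 100 = 14.4000; 24.0000 mod 100 = 24.0000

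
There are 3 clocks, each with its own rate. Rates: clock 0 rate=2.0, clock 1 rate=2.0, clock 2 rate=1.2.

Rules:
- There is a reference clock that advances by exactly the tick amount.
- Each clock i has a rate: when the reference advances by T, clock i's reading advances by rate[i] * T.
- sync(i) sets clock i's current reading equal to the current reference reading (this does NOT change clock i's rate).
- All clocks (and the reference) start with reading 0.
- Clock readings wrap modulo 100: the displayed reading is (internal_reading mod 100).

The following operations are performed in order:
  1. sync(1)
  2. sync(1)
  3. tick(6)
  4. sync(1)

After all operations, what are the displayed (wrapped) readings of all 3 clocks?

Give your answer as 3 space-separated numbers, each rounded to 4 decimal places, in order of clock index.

After op 1 sync(1): ref=0.0000 raw=[0.0000 0.0000 0.0000]
After op 2 sync(1): ref=0.0000 raw=[0.0000 0.0000 0.0000]
After op 3 tick(6): ref=6.0000 raw=[12.0000 12.0000 7.2000]
After op 4 sync(1): ref=6.0000 raw=[12.0000 6.0000 7.2000]
Wrap final raw readings (mod 100): 12.0000 mod 100 = 12.0000; 6.0000 mod 100 = 6.0000; 7.2000 mod 100 = 7.2000

Answer: 12.0000 6.0000 7.2000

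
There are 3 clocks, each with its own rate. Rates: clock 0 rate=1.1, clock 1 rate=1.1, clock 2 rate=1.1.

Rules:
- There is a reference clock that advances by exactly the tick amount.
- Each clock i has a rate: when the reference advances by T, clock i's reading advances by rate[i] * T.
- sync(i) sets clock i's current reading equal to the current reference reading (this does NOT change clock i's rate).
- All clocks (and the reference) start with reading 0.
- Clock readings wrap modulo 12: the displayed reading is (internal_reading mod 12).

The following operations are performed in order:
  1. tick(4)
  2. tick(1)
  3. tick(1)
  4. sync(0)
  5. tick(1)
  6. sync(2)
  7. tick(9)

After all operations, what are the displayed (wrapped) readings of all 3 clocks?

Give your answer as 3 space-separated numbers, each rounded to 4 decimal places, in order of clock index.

After op 1 tick(4): ref=4.0000 raw=[4.4000 4.4000 4.4000]
After op 2 tick(1): ref=5.0000 raw=[5.5000 5.5000 5.5000]
After op 3 tick(1): ref=6.0000 raw=[6.6000 6.6000 6.6000]
After op 4 sync(0): ref=6.0000 raw=[6.0000 6.6000 6.6000]
After op 5 tick(1): ref=7.0000 raw=[7.1000 7.7000 7.7000]
After op 6 sync(2): ref=7.0000 raw=[7.1000 7.7000 7.0000]
After op 7 tick(9): ref=16.0000 raw=[17.0000 17.6000 16.9000]
Wrap final raw readings (mod 12): 17.0000 mod 12 = 5.0000; 17.6000 mod 12 = 5.6000; 16.9000 mod 12 = 4.9000

Answer: 5.0000 5.6000 4.9000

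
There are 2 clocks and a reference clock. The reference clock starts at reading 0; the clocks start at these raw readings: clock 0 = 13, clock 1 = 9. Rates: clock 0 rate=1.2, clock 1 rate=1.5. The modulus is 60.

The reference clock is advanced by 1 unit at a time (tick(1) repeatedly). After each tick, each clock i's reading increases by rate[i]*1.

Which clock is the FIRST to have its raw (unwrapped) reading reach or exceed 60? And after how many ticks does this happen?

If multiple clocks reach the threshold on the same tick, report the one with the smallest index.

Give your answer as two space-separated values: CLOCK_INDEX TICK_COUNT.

clock 0: start=13, rate=1.2, needs 60-13 = 47; ticks = ceil(47/1.2) = ceil(39.1667) = 40; reading at tick 40 = 13 + 1.2*40 = 61.0000
clock 1: start=9, rate=1.5, needs 60-9 = 51; ticks = ceil(51/1.5) = ceil(34.0000) = 34; reading at tick 34 = 9 + 1.5*34 = 60.0000
Minimum tick count = 34; winners = [1]; smallest index = 1

Answer: 1 34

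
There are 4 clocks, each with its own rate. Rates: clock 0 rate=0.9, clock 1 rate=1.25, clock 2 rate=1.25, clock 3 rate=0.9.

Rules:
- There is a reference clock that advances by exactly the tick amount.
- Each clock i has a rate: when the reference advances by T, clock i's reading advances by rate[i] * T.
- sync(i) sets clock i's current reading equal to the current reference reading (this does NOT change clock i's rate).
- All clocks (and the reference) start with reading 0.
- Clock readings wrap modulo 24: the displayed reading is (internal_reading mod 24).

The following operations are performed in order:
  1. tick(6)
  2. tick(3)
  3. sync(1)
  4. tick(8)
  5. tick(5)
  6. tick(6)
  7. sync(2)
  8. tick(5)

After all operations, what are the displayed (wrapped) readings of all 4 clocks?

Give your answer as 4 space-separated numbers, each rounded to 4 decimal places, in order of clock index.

Answer: 5.7000 15.0000 10.2500 5.7000

Derivation:
After op 1 tick(6): ref=6.0000 raw=[5.4000 7.5000 7.5000 5.4000]
After op 2 tick(3): ref=9.0000 raw=[8.1000 11.2500 11.2500 8.1000]
After op 3 sync(1): ref=9.0000 raw=[8.1000 9.0000 11.2500 8.1000]
After op 4 tick(8): ref=17.0000 raw=[15.3000 19.0000 21.2500 15.3000]
After op 5 tick(5): ref=22.0000 raw=[19.8000 25.2500 27.5000 19.8000]
After op 6 tick(6): ref=28.0000 raw=[25.2000 32.7500 35.0000 25.2000]
After op 7 sync(2): ref=28.0000 raw=[25.2000 32.7500 28.0000 25.2000]
After op 8 tick(5): ref=33.0000 raw=[29.7000 39.0000 34.2500 29.7000]
Wrap final raw readings (mod 24): 29.7000 mod 24 = 5.7000; 39.0000 mod 24 = 15.0000; 34.2500 mod 24 = 10.2500; 29.7000 mod 24 = 5.7000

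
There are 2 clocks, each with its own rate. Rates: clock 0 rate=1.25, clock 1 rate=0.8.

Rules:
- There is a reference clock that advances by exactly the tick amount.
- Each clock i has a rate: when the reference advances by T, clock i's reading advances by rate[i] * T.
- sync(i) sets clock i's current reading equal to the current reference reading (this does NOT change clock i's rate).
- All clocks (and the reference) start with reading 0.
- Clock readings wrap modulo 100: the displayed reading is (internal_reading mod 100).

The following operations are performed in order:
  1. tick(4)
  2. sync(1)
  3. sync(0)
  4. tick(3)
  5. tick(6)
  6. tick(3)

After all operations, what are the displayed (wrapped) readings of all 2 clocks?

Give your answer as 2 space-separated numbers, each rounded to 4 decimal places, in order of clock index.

After op 1 tick(4): ref=4.0000 raw=[5.0000 3.2000]
After op 2 sync(1): ref=4.0000 raw=[5.0000 4.0000]
After op 3 sync(0): ref=4.0000 raw=[4.0000 4.0000]
After op 4 tick(3): ref=7.0000 raw=[7.7500 6.4000]
After op 5 tick(6): ref=13.0000 raw=[15.2500 11.2000]
After op 6 tick(3): ref=16.0000 raw=[19.0000 13.6000]
Wrap final raw readings (mod 100): 19.0000 mod 100 = 19.0000; 13.6000 mod 100 = 13.6000

Answer: 19.0000 13.6000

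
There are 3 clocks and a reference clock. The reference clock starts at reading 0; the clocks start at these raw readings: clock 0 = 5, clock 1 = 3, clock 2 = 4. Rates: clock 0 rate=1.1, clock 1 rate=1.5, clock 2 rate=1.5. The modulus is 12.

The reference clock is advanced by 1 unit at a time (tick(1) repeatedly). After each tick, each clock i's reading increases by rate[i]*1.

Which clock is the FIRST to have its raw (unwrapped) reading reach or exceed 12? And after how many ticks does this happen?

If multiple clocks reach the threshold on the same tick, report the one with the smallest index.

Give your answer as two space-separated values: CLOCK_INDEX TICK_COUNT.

clock 0: start=5, rate=1.1, needs 12-5 = 7; ticks = ceil(7/1.1) = ceil(6.3636) = 7; reading at tick 7 = 5 + 1.1*7 = 12.7000
clock 1: start=3, rate=1.5, needs 12-3 = 9; ticks = ceil(9/1.5) = ceil(6.0000) = 6; reading at tick 6 = 3 + 1.5*6 = 12.0000
clock 2: start=4, rate=1.5, needs 12-4 = 8; ticks = ceil(8/1.5) = ceil(5.3333) = 6; reading at tick 6 = 4 + 1.5*6 = 13.0000
Minimum tick count = 6; winners = [1, 2]; smallest index = 1

Answer: 1 6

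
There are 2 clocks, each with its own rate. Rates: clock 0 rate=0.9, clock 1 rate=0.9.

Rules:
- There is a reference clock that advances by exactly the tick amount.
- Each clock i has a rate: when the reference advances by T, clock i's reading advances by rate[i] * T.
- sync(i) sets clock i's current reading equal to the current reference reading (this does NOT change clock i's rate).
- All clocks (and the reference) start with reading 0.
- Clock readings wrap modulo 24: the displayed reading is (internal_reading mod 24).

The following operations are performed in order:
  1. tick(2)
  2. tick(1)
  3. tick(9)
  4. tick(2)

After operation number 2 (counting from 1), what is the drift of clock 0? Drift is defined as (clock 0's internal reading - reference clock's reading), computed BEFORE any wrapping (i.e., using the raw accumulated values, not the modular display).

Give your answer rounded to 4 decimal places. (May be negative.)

After op 1 tick(2): ref=2.0000 raw=[1.8000 1.8000]
After op 2 tick(1): ref=3.0000 raw=[2.7000 2.7000]
Drift of clock 0 after op 2: 2.7000 - 3.0000 = -0.3000

Answer: -0.3000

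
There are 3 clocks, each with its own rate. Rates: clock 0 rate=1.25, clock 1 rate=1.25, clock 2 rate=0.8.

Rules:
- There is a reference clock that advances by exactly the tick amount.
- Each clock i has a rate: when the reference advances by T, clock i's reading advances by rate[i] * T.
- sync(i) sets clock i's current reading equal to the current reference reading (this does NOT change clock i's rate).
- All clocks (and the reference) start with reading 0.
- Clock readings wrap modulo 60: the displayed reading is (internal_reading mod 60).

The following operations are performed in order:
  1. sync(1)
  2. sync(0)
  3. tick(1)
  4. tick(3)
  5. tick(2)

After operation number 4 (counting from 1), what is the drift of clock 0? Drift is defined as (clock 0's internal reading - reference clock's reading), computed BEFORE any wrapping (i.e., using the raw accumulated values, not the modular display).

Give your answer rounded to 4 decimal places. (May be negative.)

Answer: 1.0000

Derivation:
After op 1 sync(1): ref=0.0000 raw=[0.0000 0.0000 0.0000]
After op 2 sync(0): ref=0.0000 raw=[0.0000 0.0000 0.0000]
After op 3 tick(1): ref=1.0000 raw=[1.2500 1.2500 0.8000]
After op 4 tick(3): ref=4.0000 raw=[5.0000 5.0000 3.2000]
Drift of clock 0 after op 4: 5.0000 - 4.0000 = 1.0000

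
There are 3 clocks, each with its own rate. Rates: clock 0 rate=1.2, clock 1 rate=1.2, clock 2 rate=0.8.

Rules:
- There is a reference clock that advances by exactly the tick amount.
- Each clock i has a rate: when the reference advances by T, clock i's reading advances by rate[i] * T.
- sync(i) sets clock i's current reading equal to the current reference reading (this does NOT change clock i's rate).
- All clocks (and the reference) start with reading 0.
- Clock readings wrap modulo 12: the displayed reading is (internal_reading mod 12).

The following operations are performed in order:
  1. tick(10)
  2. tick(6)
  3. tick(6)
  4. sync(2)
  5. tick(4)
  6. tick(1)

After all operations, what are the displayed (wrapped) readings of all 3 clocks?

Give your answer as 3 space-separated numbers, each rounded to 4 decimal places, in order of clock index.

After op 1 tick(10): ref=10.0000 raw=[12.0000 12.0000 8.0000]
After op 2 tick(6): ref=16.0000 raw=[19.2000 19.2000 12.8000]
After op 3 tick(6): ref=22.0000 raw=[26.4000 26.4000 17.6000]
After op 4 sync(2): ref=22.0000 raw=[26.4000 26.4000 22.0000]
After op 5 tick(4): ref=26.0000 raw=[31.2000 31.2000 25.2000]
After op 6 tick(1): ref=27.0000 raw=[32.4000 32.4000 26.0000]
Wrap final raw readings (mod 12): 32.4000 mod 12 = 8.4000; 32.4000 mod 12 = 8.4000; 26.0000 mod 12 = 2.0000

Answer: 8.4000 8.4000 2.0000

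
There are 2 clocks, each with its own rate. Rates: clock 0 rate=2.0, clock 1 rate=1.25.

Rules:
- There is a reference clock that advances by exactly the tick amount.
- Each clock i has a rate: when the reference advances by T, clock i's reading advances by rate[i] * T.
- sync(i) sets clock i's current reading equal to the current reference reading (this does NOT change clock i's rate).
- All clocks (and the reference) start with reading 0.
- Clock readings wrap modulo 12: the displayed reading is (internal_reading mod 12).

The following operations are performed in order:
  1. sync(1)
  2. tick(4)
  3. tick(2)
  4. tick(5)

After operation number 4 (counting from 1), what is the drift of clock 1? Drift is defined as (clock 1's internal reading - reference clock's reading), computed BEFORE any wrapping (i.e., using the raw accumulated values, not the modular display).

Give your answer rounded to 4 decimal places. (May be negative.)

Answer: 2.7500

Derivation:
After op 1 sync(1): ref=0.0000 raw=[0.0000 0.0000]
After op 2 tick(4): ref=4.0000 raw=[8.0000 5.0000]
After op 3 tick(2): ref=6.0000 raw=[12.0000 7.5000]
After op 4 tick(5): ref=11.0000 raw=[22.0000 13.7500]
Drift of clock 1 after op 4: 13.7500 - 11.0000 = 2.7500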